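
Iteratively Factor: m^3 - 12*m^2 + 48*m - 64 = (m - 4)*(m^2 - 8*m + 16) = (m - 4)^2*(m - 4)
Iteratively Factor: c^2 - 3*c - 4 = (c + 1)*(c - 4)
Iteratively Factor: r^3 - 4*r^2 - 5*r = (r - 5)*(r^2 + r) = (r - 5)*(r + 1)*(r)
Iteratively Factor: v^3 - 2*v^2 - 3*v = (v + 1)*(v^2 - 3*v) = v*(v + 1)*(v - 3)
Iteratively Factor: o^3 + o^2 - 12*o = (o - 3)*(o^2 + 4*o) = (o - 3)*(o + 4)*(o)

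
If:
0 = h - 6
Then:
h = 6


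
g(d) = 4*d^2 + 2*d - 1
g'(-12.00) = -94.00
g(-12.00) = 551.00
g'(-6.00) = -46.00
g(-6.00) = 131.00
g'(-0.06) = 1.52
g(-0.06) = -1.11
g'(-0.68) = -3.44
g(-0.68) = -0.51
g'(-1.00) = -6.00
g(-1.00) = 1.00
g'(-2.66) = -19.28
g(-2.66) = 21.98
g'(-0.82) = -4.56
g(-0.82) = 0.05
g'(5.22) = 43.76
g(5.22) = 118.43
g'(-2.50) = -18.00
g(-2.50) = 19.00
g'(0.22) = 3.76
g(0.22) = -0.37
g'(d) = 8*d + 2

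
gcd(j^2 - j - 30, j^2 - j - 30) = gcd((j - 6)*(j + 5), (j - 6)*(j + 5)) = j^2 - j - 30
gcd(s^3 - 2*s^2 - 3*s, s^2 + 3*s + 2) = s + 1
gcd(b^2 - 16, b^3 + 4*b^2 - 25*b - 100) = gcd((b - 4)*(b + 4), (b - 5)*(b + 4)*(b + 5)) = b + 4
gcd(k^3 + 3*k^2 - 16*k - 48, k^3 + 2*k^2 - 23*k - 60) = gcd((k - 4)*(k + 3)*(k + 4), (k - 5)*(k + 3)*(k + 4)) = k^2 + 7*k + 12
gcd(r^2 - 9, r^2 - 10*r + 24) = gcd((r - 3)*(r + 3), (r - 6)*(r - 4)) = 1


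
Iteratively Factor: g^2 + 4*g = (g)*(g + 4)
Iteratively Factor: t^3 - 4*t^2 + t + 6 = (t - 2)*(t^2 - 2*t - 3) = (t - 2)*(t + 1)*(t - 3)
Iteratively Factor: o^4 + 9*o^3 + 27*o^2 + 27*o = (o + 3)*(o^3 + 6*o^2 + 9*o) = o*(o + 3)*(o^2 + 6*o + 9) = o*(o + 3)^2*(o + 3)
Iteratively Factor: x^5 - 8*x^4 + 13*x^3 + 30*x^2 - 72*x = (x)*(x^4 - 8*x^3 + 13*x^2 + 30*x - 72) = x*(x - 3)*(x^3 - 5*x^2 - 2*x + 24) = x*(x - 4)*(x - 3)*(x^2 - x - 6) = x*(x - 4)*(x - 3)*(x + 2)*(x - 3)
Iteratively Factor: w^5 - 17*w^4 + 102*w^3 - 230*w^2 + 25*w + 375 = (w + 1)*(w^4 - 18*w^3 + 120*w^2 - 350*w + 375) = (w - 5)*(w + 1)*(w^3 - 13*w^2 + 55*w - 75) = (w - 5)^2*(w + 1)*(w^2 - 8*w + 15) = (w - 5)^3*(w + 1)*(w - 3)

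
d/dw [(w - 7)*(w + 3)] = 2*w - 4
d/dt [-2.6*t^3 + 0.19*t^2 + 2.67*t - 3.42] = -7.8*t^2 + 0.38*t + 2.67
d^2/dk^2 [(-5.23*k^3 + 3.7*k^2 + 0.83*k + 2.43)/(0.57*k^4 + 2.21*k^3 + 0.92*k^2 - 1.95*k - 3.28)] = (-3.398454*k^9 + 7.21278000000001*k^8 + 47.6570160000001*k^7 + 4.66397799999999*k^6 - 201.787242*k^5 - 12.2250899999999*k^4 + 425.266384*k^3 - 57.4921740000001*k^2 - 243.03996*k + 102.140486)/(0.185193*k^12 + 2.154087*k^11 + 9.248535*k^10 + 15.84674*k^9 - 3.008046*k^8 - 53.886729*k^7 - 74.887213*k^6 + 2.120079*k^5 + 105.374148*k^4 + 99.219237*k^3 - 7.723416*k^2 - 62.93664*k - 35.287552)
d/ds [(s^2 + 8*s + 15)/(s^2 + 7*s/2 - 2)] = 2*(-9*s^2 - 68*s - 137)/(4*s^4 + 28*s^3 + 33*s^2 - 56*s + 16)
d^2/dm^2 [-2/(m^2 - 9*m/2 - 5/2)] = 8*(-4*m^2 + 18*m + (4*m - 9)^2 + 10)/(-2*m^2 + 9*m + 5)^3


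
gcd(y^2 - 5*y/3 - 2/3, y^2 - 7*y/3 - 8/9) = y + 1/3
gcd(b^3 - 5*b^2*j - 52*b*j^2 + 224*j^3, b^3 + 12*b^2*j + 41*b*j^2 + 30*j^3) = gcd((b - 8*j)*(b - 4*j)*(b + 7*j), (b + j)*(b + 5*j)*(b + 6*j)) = 1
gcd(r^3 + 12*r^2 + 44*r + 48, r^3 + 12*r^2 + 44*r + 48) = r^3 + 12*r^2 + 44*r + 48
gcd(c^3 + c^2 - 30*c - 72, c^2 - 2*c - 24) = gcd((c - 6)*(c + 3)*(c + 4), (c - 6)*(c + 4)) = c^2 - 2*c - 24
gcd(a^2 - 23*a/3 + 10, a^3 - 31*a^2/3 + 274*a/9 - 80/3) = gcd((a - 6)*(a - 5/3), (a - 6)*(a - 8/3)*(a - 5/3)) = a^2 - 23*a/3 + 10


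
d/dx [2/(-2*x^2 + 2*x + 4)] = (2*x - 1)/(-x^2 + x + 2)^2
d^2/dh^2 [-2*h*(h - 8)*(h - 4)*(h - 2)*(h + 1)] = -40*h^3 + 312*h^2 - 504*h + 32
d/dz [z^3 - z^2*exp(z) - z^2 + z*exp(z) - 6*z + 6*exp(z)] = -z^2*exp(z) + 3*z^2 - z*exp(z) - 2*z + 7*exp(z) - 6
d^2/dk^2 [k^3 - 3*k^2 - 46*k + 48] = 6*k - 6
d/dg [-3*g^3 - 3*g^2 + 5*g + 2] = -9*g^2 - 6*g + 5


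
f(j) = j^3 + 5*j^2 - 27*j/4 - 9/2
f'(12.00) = 545.25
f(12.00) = 2362.50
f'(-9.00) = 146.25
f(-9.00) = -267.75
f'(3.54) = 66.24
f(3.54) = 78.62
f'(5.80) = 152.17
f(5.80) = 319.66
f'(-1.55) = -15.04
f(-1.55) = 14.25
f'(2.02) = 25.69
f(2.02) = 10.51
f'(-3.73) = -2.31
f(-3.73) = 38.35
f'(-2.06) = -14.62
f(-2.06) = 21.88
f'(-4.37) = 6.84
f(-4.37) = 37.03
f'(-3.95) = 0.56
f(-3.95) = 38.55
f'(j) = 3*j^2 + 10*j - 27/4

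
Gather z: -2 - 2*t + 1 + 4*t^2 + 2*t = 4*t^2 - 1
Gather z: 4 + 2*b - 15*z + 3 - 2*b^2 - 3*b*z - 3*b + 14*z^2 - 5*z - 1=-2*b^2 - b + 14*z^2 + z*(-3*b - 20) + 6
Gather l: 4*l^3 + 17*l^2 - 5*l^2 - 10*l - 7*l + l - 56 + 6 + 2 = 4*l^3 + 12*l^2 - 16*l - 48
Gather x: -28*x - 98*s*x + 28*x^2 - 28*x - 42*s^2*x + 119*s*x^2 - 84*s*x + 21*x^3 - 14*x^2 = 21*x^3 + x^2*(119*s + 14) + x*(-42*s^2 - 182*s - 56)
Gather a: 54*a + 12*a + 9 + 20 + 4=66*a + 33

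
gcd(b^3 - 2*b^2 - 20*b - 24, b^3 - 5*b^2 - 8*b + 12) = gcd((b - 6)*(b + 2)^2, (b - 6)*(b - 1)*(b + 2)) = b^2 - 4*b - 12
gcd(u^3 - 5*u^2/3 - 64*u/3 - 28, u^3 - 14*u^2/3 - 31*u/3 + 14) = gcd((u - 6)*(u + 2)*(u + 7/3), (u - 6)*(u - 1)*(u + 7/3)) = u^2 - 11*u/3 - 14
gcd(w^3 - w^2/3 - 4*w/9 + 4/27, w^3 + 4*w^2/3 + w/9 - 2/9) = w^2 + w/3 - 2/9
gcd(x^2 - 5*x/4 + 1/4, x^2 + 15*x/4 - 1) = x - 1/4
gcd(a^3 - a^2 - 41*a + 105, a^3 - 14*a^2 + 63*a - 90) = a^2 - 8*a + 15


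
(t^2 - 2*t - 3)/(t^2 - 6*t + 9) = (t + 1)/(t - 3)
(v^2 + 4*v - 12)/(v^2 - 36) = (v - 2)/(v - 6)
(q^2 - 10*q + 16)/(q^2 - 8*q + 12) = (q - 8)/(q - 6)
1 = 1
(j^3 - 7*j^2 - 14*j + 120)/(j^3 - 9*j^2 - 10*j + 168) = (j - 5)/(j - 7)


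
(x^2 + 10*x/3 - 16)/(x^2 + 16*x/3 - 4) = (3*x - 8)/(3*x - 2)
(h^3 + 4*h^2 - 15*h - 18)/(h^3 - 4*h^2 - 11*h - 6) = (h^2 + 3*h - 18)/(h^2 - 5*h - 6)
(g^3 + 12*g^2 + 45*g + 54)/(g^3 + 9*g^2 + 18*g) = (g + 3)/g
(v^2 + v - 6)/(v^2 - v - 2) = (v + 3)/(v + 1)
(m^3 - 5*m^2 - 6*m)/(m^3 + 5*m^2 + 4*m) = (m - 6)/(m + 4)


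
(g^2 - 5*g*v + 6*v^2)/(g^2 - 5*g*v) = (g^2 - 5*g*v + 6*v^2)/(g*(g - 5*v))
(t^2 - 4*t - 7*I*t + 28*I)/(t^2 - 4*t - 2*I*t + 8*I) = (t - 7*I)/(t - 2*I)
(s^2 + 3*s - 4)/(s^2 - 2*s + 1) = (s + 4)/(s - 1)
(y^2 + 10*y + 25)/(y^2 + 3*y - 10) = (y + 5)/(y - 2)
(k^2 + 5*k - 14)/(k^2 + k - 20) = (k^2 + 5*k - 14)/(k^2 + k - 20)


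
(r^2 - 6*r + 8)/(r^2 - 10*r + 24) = (r - 2)/(r - 6)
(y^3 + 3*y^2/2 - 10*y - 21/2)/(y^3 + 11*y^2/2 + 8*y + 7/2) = (y - 3)/(y + 1)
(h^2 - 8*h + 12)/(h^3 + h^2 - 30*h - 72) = (h - 2)/(h^2 + 7*h + 12)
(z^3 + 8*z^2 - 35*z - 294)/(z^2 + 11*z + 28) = (z^2 + z - 42)/(z + 4)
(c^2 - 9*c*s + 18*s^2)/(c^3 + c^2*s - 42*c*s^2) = (c - 3*s)/(c*(c + 7*s))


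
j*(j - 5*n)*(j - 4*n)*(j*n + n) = j^4*n - 9*j^3*n^2 + j^3*n + 20*j^2*n^3 - 9*j^2*n^2 + 20*j*n^3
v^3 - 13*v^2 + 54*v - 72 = (v - 6)*(v - 4)*(v - 3)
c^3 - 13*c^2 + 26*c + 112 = (c - 8)*(c - 7)*(c + 2)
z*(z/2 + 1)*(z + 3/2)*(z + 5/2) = z^4/2 + 3*z^3 + 47*z^2/8 + 15*z/4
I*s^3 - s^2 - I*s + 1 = (s - 1)*(s + I)*(I*s + I)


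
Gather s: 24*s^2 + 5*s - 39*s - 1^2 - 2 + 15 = 24*s^2 - 34*s + 12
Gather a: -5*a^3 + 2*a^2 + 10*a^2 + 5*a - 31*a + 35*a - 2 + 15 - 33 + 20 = -5*a^3 + 12*a^2 + 9*a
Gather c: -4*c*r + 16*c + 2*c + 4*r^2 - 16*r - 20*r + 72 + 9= c*(18 - 4*r) + 4*r^2 - 36*r + 81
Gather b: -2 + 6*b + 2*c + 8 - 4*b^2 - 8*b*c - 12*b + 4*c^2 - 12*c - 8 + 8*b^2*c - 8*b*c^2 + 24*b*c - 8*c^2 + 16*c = b^2*(8*c - 4) + b*(-8*c^2 + 16*c - 6) - 4*c^2 + 6*c - 2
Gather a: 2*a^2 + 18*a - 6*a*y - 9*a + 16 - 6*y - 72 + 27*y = 2*a^2 + a*(9 - 6*y) + 21*y - 56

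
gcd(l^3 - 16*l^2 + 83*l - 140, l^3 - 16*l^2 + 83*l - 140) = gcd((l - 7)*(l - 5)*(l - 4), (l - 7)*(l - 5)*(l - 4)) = l^3 - 16*l^2 + 83*l - 140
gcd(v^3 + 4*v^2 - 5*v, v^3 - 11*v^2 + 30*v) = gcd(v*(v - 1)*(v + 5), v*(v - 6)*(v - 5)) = v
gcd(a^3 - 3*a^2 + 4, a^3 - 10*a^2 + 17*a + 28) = a + 1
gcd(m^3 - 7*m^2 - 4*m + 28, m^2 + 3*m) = 1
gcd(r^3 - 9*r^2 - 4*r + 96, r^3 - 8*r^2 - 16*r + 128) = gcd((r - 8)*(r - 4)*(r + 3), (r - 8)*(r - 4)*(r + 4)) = r^2 - 12*r + 32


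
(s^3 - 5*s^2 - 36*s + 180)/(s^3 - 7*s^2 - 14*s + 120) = (s + 6)/(s + 4)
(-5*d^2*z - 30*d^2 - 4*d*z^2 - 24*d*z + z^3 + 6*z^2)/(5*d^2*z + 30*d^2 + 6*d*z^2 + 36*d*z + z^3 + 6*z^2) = (-5*d + z)/(5*d + z)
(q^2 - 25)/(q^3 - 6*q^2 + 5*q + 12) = (q^2 - 25)/(q^3 - 6*q^2 + 5*q + 12)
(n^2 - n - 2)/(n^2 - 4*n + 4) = (n + 1)/(n - 2)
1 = 1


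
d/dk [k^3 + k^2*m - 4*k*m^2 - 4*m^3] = 3*k^2 + 2*k*m - 4*m^2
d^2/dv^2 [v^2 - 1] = 2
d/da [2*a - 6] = 2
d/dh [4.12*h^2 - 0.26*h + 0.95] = 8.24*h - 0.26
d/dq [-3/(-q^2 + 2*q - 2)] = 6*(1 - q)/(q^2 - 2*q + 2)^2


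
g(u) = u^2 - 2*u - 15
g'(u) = 2*u - 2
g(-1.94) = -7.36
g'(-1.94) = -5.88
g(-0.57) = -13.54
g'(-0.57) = -3.14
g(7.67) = 28.49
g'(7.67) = 13.34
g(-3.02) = 0.16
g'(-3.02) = -8.04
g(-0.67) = -13.21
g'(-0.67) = -3.34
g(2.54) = -13.63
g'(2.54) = 3.08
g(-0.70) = -13.11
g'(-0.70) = -3.40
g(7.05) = 20.60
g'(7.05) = 12.10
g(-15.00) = 240.00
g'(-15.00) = -32.00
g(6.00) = 9.00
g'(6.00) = 10.00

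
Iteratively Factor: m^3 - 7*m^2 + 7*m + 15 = (m - 3)*(m^2 - 4*m - 5) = (m - 3)*(m + 1)*(m - 5)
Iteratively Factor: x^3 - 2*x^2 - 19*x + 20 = (x + 4)*(x^2 - 6*x + 5) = (x - 1)*(x + 4)*(x - 5)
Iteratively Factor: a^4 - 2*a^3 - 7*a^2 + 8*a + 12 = (a - 3)*(a^3 + a^2 - 4*a - 4) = (a - 3)*(a + 2)*(a^2 - a - 2) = (a - 3)*(a + 1)*(a + 2)*(a - 2)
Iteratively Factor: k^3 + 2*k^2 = (k)*(k^2 + 2*k) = k*(k + 2)*(k)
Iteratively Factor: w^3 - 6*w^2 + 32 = (w - 4)*(w^2 - 2*w - 8) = (w - 4)*(w + 2)*(w - 4)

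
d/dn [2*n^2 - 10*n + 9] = 4*n - 10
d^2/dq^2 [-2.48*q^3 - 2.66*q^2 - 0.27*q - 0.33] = -14.88*q - 5.32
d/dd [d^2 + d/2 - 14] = 2*d + 1/2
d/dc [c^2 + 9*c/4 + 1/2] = 2*c + 9/4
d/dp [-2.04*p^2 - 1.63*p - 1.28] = -4.08*p - 1.63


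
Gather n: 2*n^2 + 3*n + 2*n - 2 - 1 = 2*n^2 + 5*n - 3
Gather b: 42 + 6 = 48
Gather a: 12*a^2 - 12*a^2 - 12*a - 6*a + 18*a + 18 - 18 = 0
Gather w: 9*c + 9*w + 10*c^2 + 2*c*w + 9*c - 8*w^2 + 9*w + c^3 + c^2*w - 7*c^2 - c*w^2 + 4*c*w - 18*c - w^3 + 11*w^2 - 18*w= c^3 + 3*c^2 - w^3 + w^2*(3 - c) + w*(c^2 + 6*c)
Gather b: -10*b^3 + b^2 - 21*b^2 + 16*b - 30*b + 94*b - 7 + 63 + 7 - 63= -10*b^3 - 20*b^2 + 80*b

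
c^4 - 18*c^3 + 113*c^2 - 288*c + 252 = (c - 7)*(c - 6)*(c - 3)*(c - 2)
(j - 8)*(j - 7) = j^2 - 15*j + 56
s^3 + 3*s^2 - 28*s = s*(s - 4)*(s + 7)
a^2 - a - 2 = (a - 2)*(a + 1)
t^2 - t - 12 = (t - 4)*(t + 3)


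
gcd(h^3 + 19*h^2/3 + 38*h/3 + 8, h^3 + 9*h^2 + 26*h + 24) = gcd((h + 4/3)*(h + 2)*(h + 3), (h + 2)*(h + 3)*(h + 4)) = h^2 + 5*h + 6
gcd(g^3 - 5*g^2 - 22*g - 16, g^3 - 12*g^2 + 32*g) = g - 8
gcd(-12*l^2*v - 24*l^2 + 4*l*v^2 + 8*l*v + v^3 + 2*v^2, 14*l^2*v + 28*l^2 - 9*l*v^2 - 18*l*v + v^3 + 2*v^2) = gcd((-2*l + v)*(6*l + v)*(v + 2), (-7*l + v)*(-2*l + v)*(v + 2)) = -2*l*v - 4*l + v^2 + 2*v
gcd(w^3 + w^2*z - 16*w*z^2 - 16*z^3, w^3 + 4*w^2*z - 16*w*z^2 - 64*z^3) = -w^2 + 16*z^2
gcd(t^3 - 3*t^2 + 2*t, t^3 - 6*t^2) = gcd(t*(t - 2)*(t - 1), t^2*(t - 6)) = t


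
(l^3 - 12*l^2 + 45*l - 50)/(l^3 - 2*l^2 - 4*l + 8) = (l^2 - 10*l + 25)/(l^2 - 4)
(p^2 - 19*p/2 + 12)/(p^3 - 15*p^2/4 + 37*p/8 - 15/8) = 4*(p - 8)/(4*p^2 - 9*p + 5)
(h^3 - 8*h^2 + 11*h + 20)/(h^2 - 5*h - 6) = (h^2 - 9*h + 20)/(h - 6)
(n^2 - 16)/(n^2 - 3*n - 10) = (16 - n^2)/(-n^2 + 3*n + 10)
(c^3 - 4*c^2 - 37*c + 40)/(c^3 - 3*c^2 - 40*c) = (c - 1)/c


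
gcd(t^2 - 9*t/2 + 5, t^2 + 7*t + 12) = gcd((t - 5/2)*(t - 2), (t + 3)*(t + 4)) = 1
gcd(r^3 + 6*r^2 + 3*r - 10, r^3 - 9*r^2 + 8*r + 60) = r + 2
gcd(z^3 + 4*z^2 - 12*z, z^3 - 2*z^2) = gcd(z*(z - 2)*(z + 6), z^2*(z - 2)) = z^2 - 2*z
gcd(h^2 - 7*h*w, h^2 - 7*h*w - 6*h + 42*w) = -h + 7*w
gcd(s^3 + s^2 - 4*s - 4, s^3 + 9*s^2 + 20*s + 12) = s^2 + 3*s + 2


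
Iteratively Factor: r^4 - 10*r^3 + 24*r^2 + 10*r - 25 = (r - 5)*(r^3 - 5*r^2 - r + 5) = (r - 5)*(r + 1)*(r^2 - 6*r + 5) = (r - 5)*(r - 1)*(r + 1)*(r - 5)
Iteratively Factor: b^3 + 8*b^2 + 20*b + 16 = (b + 4)*(b^2 + 4*b + 4) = (b + 2)*(b + 4)*(b + 2)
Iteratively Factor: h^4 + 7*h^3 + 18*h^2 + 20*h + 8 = (h + 2)*(h^3 + 5*h^2 + 8*h + 4) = (h + 1)*(h + 2)*(h^2 + 4*h + 4) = (h + 1)*(h + 2)^2*(h + 2)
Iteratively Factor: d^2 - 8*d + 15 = (d - 3)*(d - 5)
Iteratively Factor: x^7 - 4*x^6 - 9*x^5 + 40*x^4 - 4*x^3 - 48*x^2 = (x)*(x^6 - 4*x^5 - 9*x^4 + 40*x^3 - 4*x^2 - 48*x) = x*(x - 4)*(x^5 - 9*x^3 + 4*x^2 + 12*x) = x^2*(x - 4)*(x^4 - 9*x^2 + 4*x + 12) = x^2*(x - 4)*(x + 3)*(x^3 - 3*x^2 + 4) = x^2*(x - 4)*(x + 1)*(x + 3)*(x^2 - 4*x + 4) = x^2*(x - 4)*(x - 2)*(x + 1)*(x + 3)*(x - 2)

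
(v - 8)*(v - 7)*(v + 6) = v^3 - 9*v^2 - 34*v + 336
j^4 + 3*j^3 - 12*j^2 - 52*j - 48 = (j - 4)*(j + 2)^2*(j + 3)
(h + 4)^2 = h^2 + 8*h + 16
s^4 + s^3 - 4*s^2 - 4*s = s*(s - 2)*(s + 1)*(s + 2)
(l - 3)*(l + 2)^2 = l^3 + l^2 - 8*l - 12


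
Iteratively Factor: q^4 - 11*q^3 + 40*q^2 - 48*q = (q)*(q^3 - 11*q^2 + 40*q - 48) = q*(q - 4)*(q^2 - 7*q + 12) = q*(q - 4)^2*(q - 3)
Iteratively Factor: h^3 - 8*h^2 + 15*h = (h)*(h^2 - 8*h + 15) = h*(h - 5)*(h - 3)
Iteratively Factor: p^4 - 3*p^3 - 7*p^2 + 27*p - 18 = (p - 2)*(p^3 - p^2 - 9*p + 9) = (p - 2)*(p + 3)*(p^2 - 4*p + 3) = (p - 2)*(p - 1)*(p + 3)*(p - 3)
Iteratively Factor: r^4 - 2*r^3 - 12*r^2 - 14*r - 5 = (r + 1)*(r^3 - 3*r^2 - 9*r - 5) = (r + 1)^2*(r^2 - 4*r - 5) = (r + 1)^3*(r - 5)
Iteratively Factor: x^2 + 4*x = (x + 4)*(x)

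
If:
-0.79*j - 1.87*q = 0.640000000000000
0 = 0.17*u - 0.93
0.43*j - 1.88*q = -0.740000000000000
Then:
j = -1.13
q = 0.14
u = 5.47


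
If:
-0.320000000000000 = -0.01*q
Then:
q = 32.00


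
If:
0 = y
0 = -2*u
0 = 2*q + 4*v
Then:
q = -2*v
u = 0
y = 0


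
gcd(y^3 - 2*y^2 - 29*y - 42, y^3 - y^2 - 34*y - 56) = y^2 - 5*y - 14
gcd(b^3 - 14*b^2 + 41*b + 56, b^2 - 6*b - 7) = b^2 - 6*b - 7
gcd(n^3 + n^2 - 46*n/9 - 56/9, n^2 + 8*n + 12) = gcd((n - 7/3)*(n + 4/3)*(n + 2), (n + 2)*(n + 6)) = n + 2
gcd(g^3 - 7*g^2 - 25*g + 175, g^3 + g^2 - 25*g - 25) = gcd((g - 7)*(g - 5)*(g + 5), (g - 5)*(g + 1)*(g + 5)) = g^2 - 25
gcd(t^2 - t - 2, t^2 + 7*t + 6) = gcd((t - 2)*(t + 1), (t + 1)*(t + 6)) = t + 1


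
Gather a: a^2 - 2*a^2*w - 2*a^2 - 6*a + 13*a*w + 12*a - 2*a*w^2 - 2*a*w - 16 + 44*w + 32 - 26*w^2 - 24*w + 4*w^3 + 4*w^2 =a^2*(-2*w - 1) + a*(-2*w^2 + 11*w + 6) + 4*w^3 - 22*w^2 + 20*w + 16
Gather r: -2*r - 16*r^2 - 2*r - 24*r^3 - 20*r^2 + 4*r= -24*r^3 - 36*r^2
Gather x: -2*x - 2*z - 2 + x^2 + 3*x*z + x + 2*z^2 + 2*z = x^2 + x*(3*z - 1) + 2*z^2 - 2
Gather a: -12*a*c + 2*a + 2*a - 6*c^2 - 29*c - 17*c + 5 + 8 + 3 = a*(4 - 12*c) - 6*c^2 - 46*c + 16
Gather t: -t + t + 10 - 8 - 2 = 0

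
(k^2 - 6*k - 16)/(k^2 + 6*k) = (k^2 - 6*k - 16)/(k*(k + 6))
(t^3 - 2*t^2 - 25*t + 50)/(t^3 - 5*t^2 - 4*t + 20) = (t + 5)/(t + 2)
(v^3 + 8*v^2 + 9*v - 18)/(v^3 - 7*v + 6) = (v + 6)/(v - 2)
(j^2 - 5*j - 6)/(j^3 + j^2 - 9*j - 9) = (j - 6)/(j^2 - 9)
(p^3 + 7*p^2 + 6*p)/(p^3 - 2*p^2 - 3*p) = (p + 6)/(p - 3)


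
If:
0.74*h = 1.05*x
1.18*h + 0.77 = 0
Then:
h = -0.65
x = -0.46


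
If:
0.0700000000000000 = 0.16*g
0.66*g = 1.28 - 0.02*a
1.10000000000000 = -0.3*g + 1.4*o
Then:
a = 49.56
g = 0.44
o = 0.88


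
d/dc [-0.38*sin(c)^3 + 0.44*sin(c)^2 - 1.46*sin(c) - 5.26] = (-1.14*sin(c)^2 + 0.88*sin(c) - 1.46)*cos(c)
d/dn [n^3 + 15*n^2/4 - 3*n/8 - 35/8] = 3*n^2 + 15*n/2 - 3/8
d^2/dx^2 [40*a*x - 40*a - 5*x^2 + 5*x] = -10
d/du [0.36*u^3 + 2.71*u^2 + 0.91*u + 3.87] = 1.08*u^2 + 5.42*u + 0.91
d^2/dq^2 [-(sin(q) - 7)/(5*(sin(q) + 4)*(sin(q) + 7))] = (sin(q)^5 - 39*sin(q)^4 - 401*sin(q)^3 - 329*sin(q)^2 + 3570*sin(q) + 1918)/(5*(sin(q) + 4)^3*(sin(q) + 7)^3)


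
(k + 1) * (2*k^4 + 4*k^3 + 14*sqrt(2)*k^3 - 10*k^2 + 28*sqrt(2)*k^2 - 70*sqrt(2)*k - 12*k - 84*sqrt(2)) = 2*k^5 + 6*k^4 + 14*sqrt(2)*k^4 - 6*k^3 + 42*sqrt(2)*k^3 - 42*sqrt(2)*k^2 - 22*k^2 - 154*sqrt(2)*k - 12*k - 84*sqrt(2)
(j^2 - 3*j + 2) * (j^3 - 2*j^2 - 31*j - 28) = j^5 - 5*j^4 - 23*j^3 + 61*j^2 + 22*j - 56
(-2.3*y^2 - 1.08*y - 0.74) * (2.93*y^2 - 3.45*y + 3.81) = -6.739*y^4 + 4.7706*y^3 - 7.2052*y^2 - 1.5618*y - 2.8194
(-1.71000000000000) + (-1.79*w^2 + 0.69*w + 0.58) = -1.79*w^2 + 0.69*w - 1.13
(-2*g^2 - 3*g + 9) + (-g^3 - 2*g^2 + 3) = -g^3 - 4*g^2 - 3*g + 12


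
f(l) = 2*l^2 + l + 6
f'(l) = 4*l + 1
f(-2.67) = 17.59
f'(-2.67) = -9.68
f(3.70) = 37.08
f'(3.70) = 15.80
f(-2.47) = 15.73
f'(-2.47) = -8.88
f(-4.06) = 34.91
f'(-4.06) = -15.24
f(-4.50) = 42.00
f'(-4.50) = -17.00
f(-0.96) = 6.88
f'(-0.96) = -2.84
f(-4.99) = 50.81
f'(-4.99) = -18.96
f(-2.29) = 14.20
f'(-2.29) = -8.16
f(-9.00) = 159.00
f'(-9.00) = -35.00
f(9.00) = 177.00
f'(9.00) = 37.00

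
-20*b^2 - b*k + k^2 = (-5*b + k)*(4*b + k)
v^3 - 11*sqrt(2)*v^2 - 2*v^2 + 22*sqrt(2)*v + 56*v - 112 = (v - 2)*(v - 7*sqrt(2))*(v - 4*sqrt(2))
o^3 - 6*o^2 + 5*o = o*(o - 5)*(o - 1)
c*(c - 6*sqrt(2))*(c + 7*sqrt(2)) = c^3 + sqrt(2)*c^2 - 84*c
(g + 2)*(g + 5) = g^2 + 7*g + 10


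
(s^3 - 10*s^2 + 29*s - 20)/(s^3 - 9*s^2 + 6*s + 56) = (s^2 - 6*s + 5)/(s^2 - 5*s - 14)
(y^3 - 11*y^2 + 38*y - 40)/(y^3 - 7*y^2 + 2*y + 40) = (y - 2)/(y + 2)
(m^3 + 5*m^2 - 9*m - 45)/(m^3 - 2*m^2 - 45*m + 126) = (m^2 + 8*m + 15)/(m^2 + m - 42)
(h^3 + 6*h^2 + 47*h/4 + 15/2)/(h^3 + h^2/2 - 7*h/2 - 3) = (h^2 + 9*h/2 + 5)/(h^2 - h - 2)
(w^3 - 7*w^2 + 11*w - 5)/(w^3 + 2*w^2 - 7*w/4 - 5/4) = 4*(w^2 - 6*w + 5)/(4*w^2 + 12*w + 5)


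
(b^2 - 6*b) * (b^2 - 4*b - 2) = b^4 - 10*b^3 + 22*b^2 + 12*b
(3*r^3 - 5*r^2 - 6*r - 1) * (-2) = -6*r^3 + 10*r^2 + 12*r + 2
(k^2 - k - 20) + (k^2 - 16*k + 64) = 2*k^2 - 17*k + 44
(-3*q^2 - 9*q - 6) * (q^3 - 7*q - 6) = -3*q^5 - 9*q^4 + 15*q^3 + 81*q^2 + 96*q + 36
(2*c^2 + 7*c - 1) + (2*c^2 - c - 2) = 4*c^2 + 6*c - 3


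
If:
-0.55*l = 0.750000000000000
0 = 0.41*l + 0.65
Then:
No Solution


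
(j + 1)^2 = j^2 + 2*j + 1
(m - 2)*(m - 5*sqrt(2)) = m^2 - 5*sqrt(2)*m - 2*m + 10*sqrt(2)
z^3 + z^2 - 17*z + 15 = (z - 3)*(z - 1)*(z + 5)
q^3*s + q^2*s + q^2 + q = q*(q + 1)*(q*s + 1)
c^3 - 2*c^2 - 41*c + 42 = (c - 7)*(c - 1)*(c + 6)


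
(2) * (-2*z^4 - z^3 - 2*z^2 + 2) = -4*z^4 - 2*z^3 - 4*z^2 + 4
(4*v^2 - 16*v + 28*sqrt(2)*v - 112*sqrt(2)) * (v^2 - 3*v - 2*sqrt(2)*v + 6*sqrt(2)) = 4*v^4 - 28*v^3 + 20*sqrt(2)*v^3 - 140*sqrt(2)*v^2 - 64*v^2 + 240*sqrt(2)*v + 784*v - 1344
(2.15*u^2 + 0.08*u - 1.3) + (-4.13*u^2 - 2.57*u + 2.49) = -1.98*u^2 - 2.49*u + 1.19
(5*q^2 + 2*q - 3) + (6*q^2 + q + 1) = 11*q^2 + 3*q - 2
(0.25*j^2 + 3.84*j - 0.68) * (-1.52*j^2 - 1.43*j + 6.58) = -0.38*j^4 - 6.1943*j^3 - 2.8126*j^2 + 26.2396*j - 4.4744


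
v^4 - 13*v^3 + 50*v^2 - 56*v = v*(v - 7)*(v - 4)*(v - 2)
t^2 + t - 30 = (t - 5)*(t + 6)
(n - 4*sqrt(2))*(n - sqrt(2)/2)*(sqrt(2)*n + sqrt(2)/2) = sqrt(2)*n^3 - 9*n^2 + sqrt(2)*n^2/2 - 9*n/2 + 4*sqrt(2)*n + 2*sqrt(2)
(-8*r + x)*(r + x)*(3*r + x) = -24*r^3 - 29*r^2*x - 4*r*x^2 + x^3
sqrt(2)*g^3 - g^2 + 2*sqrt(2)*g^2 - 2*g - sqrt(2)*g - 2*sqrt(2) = (g + 2)*(g - sqrt(2))*(sqrt(2)*g + 1)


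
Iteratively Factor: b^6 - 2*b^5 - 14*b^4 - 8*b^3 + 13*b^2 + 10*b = (b - 5)*(b^5 + 3*b^4 + b^3 - 3*b^2 - 2*b) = b*(b - 5)*(b^4 + 3*b^3 + b^2 - 3*b - 2) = b*(b - 5)*(b - 1)*(b^3 + 4*b^2 + 5*b + 2) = b*(b - 5)*(b - 1)*(b + 1)*(b^2 + 3*b + 2) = b*(b - 5)*(b - 1)*(b + 1)*(b + 2)*(b + 1)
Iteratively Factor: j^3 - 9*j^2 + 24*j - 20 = (j - 2)*(j^2 - 7*j + 10) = (j - 2)^2*(j - 5)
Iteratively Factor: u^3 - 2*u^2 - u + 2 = (u - 2)*(u^2 - 1) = (u - 2)*(u - 1)*(u + 1)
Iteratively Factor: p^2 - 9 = (p + 3)*(p - 3)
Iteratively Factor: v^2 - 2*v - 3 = (v + 1)*(v - 3)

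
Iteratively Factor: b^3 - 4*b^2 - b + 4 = (b - 1)*(b^2 - 3*b - 4) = (b - 1)*(b + 1)*(b - 4)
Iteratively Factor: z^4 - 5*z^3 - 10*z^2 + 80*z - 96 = (z - 3)*(z^3 - 2*z^2 - 16*z + 32) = (z - 3)*(z - 2)*(z^2 - 16) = (z - 3)*(z - 2)*(z + 4)*(z - 4)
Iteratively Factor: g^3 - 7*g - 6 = (g - 3)*(g^2 + 3*g + 2) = (g - 3)*(g + 1)*(g + 2)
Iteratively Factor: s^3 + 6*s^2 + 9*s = (s + 3)*(s^2 + 3*s) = s*(s + 3)*(s + 3)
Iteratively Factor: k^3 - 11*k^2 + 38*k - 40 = (k - 4)*(k^2 - 7*k + 10) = (k - 5)*(k - 4)*(k - 2)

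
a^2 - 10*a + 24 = (a - 6)*(a - 4)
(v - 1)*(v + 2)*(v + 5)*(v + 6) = v^4 + 12*v^3 + 39*v^2 + 8*v - 60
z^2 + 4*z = z*(z + 4)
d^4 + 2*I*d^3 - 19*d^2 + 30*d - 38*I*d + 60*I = (d - 3)*(d - 2)*(d + 5)*(d + 2*I)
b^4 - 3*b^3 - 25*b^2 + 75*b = b*(b - 5)*(b - 3)*(b + 5)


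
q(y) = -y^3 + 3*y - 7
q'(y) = 3 - 3*y^2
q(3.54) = -40.74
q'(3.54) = -34.59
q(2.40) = -13.62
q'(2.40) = -14.28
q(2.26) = -11.76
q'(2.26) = -12.32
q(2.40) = -13.62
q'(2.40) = -14.28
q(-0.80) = -8.89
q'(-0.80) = 1.08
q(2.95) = -23.82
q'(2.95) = -23.11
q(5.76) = -180.82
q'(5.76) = -96.53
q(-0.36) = -8.03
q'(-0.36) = 2.61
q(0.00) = -7.00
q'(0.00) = 3.00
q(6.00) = -205.00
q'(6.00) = -105.00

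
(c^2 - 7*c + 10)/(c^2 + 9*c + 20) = (c^2 - 7*c + 10)/(c^2 + 9*c + 20)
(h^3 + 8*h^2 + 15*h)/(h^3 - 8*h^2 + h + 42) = h*(h^2 + 8*h + 15)/(h^3 - 8*h^2 + h + 42)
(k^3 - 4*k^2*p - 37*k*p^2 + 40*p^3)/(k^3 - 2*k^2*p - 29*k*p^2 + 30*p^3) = (-k + 8*p)/(-k + 6*p)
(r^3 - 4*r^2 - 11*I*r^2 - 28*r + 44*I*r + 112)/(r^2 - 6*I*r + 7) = (r^2 - 4*r*(1 + I) + 16*I)/(r + I)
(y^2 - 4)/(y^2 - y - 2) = (y + 2)/(y + 1)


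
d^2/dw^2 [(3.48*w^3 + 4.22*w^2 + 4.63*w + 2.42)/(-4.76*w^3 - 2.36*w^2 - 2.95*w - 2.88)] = (-113.044288*w^6 - 336.231168*w^5 - 42.0231839999997*w^4 + 498.900944*w^3 + 471.598992*w^2 + 113.591568*w - 0.55536399999999)/(107.850176*w^9 + 160.415808*w^8 + 280.053648*w^7 + 407.74064*w^6 + 367.679268*w^5 + 352.380804*w^4 + 264.419767*w^3 + 133.913952*w^2 + 73.40544*w + 23.887872)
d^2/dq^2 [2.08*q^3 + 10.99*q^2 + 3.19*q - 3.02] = 12.48*q + 21.98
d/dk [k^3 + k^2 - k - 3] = 3*k^2 + 2*k - 1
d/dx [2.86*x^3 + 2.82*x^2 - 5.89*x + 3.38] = 8.58*x^2 + 5.64*x - 5.89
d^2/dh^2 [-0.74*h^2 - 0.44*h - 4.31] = -1.48000000000000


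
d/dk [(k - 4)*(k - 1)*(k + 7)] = 3*k^2 + 4*k - 31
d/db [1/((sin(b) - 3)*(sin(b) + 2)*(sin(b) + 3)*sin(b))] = 2*(-2*sin(b)^3 - 3*sin(b)^2 + 9*sin(b) + 9)*cos(b)/((sin(b) - 3)^2*(sin(b) + 2)^2*(sin(b) + 3)^2*sin(b)^2)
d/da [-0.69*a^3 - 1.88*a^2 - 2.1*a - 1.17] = -2.07*a^2 - 3.76*a - 2.1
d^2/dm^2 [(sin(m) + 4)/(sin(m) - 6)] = 10*(-6*sin(m) + cos(m)^2 + 1)/(sin(m) - 6)^3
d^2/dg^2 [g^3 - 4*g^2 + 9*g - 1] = 6*g - 8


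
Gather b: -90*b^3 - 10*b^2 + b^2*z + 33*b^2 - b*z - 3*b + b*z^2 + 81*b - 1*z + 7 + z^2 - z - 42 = -90*b^3 + b^2*(z + 23) + b*(z^2 - z + 78) + z^2 - 2*z - 35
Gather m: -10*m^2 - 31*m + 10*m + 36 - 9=-10*m^2 - 21*m + 27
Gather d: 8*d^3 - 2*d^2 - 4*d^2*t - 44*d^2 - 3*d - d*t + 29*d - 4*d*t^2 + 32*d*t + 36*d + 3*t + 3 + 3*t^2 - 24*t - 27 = 8*d^3 + d^2*(-4*t - 46) + d*(-4*t^2 + 31*t + 62) + 3*t^2 - 21*t - 24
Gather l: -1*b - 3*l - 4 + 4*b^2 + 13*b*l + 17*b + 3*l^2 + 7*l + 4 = 4*b^2 + 16*b + 3*l^2 + l*(13*b + 4)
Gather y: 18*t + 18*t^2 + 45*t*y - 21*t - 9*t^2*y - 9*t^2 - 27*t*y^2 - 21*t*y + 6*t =9*t^2 - 27*t*y^2 + 3*t + y*(-9*t^2 + 24*t)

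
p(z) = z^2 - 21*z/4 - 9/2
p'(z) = 2*z - 21/4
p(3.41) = -10.77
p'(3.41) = 1.57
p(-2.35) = 13.36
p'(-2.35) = -9.95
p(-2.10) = 10.94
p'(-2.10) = -9.45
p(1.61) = -10.36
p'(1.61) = -2.03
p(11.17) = 61.63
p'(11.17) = 17.09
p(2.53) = -11.38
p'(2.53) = -0.19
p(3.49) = -10.64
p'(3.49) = 1.73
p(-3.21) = 22.66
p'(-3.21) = -11.67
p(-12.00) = 202.50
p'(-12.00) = -29.25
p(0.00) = -4.50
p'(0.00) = -5.25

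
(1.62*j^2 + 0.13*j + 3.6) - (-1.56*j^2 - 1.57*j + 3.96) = 3.18*j^2 + 1.7*j - 0.36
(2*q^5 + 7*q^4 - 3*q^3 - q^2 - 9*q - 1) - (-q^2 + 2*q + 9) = 2*q^5 + 7*q^4 - 3*q^3 - 11*q - 10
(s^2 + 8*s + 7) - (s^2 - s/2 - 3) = 17*s/2 + 10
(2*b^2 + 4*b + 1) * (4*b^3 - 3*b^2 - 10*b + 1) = 8*b^5 + 10*b^4 - 28*b^3 - 41*b^2 - 6*b + 1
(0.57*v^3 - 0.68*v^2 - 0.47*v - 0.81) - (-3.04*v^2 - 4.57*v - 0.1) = 0.57*v^3 + 2.36*v^2 + 4.1*v - 0.71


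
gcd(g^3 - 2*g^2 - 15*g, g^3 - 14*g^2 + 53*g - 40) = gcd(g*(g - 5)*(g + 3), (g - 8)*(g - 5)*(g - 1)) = g - 5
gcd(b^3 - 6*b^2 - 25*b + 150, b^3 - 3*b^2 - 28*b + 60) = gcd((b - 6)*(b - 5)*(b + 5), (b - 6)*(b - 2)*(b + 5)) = b^2 - b - 30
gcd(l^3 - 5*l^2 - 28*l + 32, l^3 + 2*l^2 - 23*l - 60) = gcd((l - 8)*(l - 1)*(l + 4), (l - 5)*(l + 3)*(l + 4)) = l + 4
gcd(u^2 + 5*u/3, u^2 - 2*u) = u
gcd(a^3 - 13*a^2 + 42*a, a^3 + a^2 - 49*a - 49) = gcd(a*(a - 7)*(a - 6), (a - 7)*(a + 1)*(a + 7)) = a - 7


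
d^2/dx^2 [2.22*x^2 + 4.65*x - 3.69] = 4.44000000000000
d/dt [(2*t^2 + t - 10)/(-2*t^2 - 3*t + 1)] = (-4*t^2 - 36*t - 29)/(4*t^4 + 12*t^3 + 5*t^2 - 6*t + 1)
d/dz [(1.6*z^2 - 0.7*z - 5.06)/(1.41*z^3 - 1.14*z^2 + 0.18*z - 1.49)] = (-2.256*z^4 + 1.974*z^3 + 20.8938*z^2 - 16.3048*z + 1.9538)/(1.9881*z^6 - 3.2148*z^5 + 1.8072*z^4 - 4.6122*z^3 + 3.4296*z^2 - 0.5364*z + 2.2201)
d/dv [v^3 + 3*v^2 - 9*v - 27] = 3*v^2 + 6*v - 9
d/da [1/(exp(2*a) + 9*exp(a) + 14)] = (-2*exp(a) - 9)*exp(a)/(exp(2*a) + 9*exp(a) + 14)^2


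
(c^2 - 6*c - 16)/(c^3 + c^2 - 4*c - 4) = (c - 8)/(c^2 - c - 2)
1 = 1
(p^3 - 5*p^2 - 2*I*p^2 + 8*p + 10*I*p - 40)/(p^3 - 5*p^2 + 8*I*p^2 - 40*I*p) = (p^2 - 2*I*p + 8)/(p*(p + 8*I))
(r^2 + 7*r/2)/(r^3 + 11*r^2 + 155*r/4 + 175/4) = 2*r/(2*r^2 + 15*r + 25)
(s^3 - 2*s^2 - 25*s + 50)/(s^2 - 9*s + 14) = (s^2 - 25)/(s - 7)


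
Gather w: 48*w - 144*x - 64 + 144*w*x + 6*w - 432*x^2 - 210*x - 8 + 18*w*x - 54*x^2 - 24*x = w*(162*x + 54) - 486*x^2 - 378*x - 72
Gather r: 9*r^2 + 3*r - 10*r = 9*r^2 - 7*r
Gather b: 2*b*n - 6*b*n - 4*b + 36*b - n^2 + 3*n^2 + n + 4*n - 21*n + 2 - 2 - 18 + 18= b*(32 - 4*n) + 2*n^2 - 16*n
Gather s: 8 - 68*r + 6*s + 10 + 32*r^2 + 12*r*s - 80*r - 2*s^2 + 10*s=32*r^2 - 148*r - 2*s^2 + s*(12*r + 16) + 18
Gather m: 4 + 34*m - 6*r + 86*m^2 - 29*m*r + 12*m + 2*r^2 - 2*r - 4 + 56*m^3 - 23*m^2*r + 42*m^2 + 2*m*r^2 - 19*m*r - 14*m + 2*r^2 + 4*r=56*m^3 + m^2*(128 - 23*r) + m*(2*r^2 - 48*r + 32) + 4*r^2 - 4*r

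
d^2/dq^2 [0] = 0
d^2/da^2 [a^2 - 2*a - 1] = 2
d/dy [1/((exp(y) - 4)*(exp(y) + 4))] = -2*exp(2*y)/(exp(4*y) - 32*exp(2*y) + 256)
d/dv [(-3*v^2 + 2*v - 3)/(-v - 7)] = (3*v^2 + 42*v - 17)/(v^2 + 14*v + 49)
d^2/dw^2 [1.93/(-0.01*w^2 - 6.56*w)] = (0.0386*w*(0.01*w + 6.56) - 1.93*(0.02*w + 6.56)*(0.04*w + 13.12))/(w^3*(0.01*w + 6.56)^3)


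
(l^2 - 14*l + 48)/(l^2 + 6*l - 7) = (l^2 - 14*l + 48)/(l^2 + 6*l - 7)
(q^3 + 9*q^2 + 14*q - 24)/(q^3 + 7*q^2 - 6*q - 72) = (q - 1)/(q - 3)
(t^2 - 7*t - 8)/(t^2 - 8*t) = (t + 1)/t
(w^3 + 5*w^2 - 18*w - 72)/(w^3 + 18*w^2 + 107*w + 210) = (w^2 - w - 12)/(w^2 + 12*w + 35)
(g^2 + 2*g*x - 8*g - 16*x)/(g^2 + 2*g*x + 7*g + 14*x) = (g - 8)/(g + 7)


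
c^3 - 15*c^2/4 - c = c*(c - 4)*(c + 1/4)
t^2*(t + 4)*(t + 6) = t^4 + 10*t^3 + 24*t^2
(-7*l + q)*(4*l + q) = -28*l^2 - 3*l*q + q^2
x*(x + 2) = x^2 + 2*x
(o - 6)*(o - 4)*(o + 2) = o^3 - 8*o^2 + 4*o + 48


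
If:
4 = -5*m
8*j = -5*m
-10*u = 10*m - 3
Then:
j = 1/2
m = -4/5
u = 11/10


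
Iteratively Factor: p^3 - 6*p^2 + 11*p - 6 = (p - 1)*(p^2 - 5*p + 6) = (p - 2)*(p - 1)*(p - 3)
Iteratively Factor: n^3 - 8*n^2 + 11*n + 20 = (n - 5)*(n^2 - 3*n - 4) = (n - 5)*(n + 1)*(n - 4)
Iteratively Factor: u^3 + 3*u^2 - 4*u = (u)*(u^2 + 3*u - 4) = u*(u - 1)*(u + 4)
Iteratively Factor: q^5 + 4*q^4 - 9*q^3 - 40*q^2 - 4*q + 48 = (q + 2)*(q^4 + 2*q^3 - 13*q^2 - 14*q + 24) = (q + 2)^2*(q^3 - 13*q + 12) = (q - 3)*(q + 2)^2*(q^2 + 3*q - 4) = (q - 3)*(q + 2)^2*(q + 4)*(q - 1)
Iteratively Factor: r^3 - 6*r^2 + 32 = (r - 4)*(r^2 - 2*r - 8) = (r - 4)*(r + 2)*(r - 4)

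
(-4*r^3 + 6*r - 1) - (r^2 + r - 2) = -4*r^3 - r^2 + 5*r + 1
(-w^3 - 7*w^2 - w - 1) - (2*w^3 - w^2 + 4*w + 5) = -3*w^3 - 6*w^2 - 5*w - 6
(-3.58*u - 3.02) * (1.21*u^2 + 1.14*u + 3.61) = -4.3318*u^3 - 7.7354*u^2 - 16.3666*u - 10.9022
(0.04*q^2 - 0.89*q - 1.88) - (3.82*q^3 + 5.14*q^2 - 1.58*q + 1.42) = -3.82*q^3 - 5.1*q^2 + 0.69*q - 3.3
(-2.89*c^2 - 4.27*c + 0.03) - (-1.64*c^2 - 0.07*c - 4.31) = -1.25*c^2 - 4.2*c + 4.34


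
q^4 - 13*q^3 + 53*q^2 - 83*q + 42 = (q - 7)*(q - 3)*(q - 2)*(q - 1)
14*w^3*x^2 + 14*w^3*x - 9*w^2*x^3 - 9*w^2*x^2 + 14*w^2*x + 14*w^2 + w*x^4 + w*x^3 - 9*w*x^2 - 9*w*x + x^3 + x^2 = (-7*w + x)*(-2*w + x)*(x + 1)*(w*x + 1)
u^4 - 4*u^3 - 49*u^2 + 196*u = u*(u - 7)*(u - 4)*(u + 7)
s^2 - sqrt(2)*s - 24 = (s - 4*sqrt(2))*(s + 3*sqrt(2))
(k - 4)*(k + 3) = k^2 - k - 12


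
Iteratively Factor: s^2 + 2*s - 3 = (s - 1)*(s + 3)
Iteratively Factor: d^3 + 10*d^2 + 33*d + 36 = (d + 3)*(d^2 + 7*d + 12) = (d + 3)*(d + 4)*(d + 3)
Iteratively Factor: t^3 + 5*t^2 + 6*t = (t + 3)*(t^2 + 2*t) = t*(t + 3)*(t + 2)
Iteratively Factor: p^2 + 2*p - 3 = (p - 1)*(p + 3)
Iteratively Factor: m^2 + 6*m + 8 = (m + 4)*(m + 2)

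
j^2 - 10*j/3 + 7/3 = (j - 7/3)*(j - 1)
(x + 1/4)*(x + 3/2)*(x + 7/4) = x^3 + 7*x^2/2 + 55*x/16 + 21/32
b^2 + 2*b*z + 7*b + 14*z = (b + 7)*(b + 2*z)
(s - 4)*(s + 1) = s^2 - 3*s - 4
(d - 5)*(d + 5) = d^2 - 25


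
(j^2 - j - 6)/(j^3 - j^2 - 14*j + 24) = (j + 2)/(j^2 + 2*j - 8)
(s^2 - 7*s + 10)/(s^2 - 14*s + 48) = (s^2 - 7*s + 10)/(s^2 - 14*s + 48)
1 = 1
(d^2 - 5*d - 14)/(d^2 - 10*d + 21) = (d + 2)/(d - 3)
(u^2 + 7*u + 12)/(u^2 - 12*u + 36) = (u^2 + 7*u + 12)/(u^2 - 12*u + 36)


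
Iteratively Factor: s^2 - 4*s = (s - 4)*(s)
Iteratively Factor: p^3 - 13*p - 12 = (p - 4)*(p^2 + 4*p + 3) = (p - 4)*(p + 1)*(p + 3)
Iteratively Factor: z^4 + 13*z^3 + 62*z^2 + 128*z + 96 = (z + 4)*(z^3 + 9*z^2 + 26*z + 24) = (z + 2)*(z + 4)*(z^2 + 7*z + 12) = (z + 2)*(z + 4)^2*(z + 3)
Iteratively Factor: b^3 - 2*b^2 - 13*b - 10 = (b - 5)*(b^2 + 3*b + 2) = (b - 5)*(b + 2)*(b + 1)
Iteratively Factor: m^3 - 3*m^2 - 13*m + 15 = (m + 3)*(m^2 - 6*m + 5) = (m - 5)*(m + 3)*(m - 1)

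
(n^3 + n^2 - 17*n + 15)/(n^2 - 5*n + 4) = (n^2 + 2*n - 15)/(n - 4)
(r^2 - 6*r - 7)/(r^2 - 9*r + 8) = (r^2 - 6*r - 7)/(r^2 - 9*r + 8)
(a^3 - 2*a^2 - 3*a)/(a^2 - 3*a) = a + 1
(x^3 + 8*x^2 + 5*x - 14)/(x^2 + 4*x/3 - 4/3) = 3*(x^2 + 6*x - 7)/(3*x - 2)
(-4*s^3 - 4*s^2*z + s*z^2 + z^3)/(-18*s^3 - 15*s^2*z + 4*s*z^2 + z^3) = (-4*s^2 + z^2)/(-18*s^2 + 3*s*z + z^2)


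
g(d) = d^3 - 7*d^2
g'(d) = 3*d^2 - 14*d = d*(3*d - 14)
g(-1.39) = -16.21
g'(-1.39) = 25.26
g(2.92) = -34.79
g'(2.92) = -15.30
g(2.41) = -26.66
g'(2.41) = -16.32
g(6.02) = -35.52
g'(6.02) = 24.44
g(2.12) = -21.93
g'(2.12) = -16.20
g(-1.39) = -16.21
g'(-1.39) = 25.26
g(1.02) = -6.22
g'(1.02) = -11.16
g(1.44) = -11.53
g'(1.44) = -13.94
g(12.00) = 720.00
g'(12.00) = 264.00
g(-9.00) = -1296.00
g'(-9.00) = 369.00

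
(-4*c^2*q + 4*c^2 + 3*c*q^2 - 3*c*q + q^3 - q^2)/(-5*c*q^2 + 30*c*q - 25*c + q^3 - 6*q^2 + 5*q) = (-4*c^2 + 3*c*q + q^2)/(-5*c*q + 25*c + q^2 - 5*q)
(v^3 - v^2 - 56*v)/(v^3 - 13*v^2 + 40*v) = (v + 7)/(v - 5)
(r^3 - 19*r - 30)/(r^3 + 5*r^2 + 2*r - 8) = (r^2 - 2*r - 15)/(r^2 + 3*r - 4)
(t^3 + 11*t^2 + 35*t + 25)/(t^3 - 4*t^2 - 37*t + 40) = (t^2 + 6*t + 5)/(t^2 - 9*t + 8)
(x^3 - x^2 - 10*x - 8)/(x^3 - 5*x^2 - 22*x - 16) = (x - 4)/(x - 8)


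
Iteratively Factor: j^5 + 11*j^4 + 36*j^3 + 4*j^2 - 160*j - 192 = (j + 2)*(j^4 + 9*j^3 + 18*j^2 - 32*j - 96) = (j + 2)*(j + 4)*(j^3 + 5*j^2 - 2*j - 24) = (j + 2)*(j + 4)^2*(j^2 + j - 6) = (j - 2)*(j + 2)*(j + 4)^2*(j + 3)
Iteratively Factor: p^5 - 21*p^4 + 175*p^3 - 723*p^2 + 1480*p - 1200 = (p - 3)*(p^4 - 18*p^3 + 121*p^2 - 360*p + 400) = (p - 5)*(p - 3)*(p^3 - 13*p^2 + 56*p - 80) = (p - 5)*(p - 4)*(p - 3)*(p^2 - 9*p + 20) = (p - 5)^2*(p - 4)*(p - 3)*(p - 4)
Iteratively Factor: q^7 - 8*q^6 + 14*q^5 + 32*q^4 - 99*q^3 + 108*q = (q - 2)*(q^6 - 6*q^5 + 2*q^4 + 36*q^3 - 27*q^2 - 54*q) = (q - 2)*(q + 1)*(q^5 - 7*q^4 + 9*q^3 + 27*q^2 - 54*q) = (q - 3)*(q - 2)*(q + 1)*(q^4 - 4*q^3 - 3*q^2 + 18*q) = (q - 3)^2*(q - 2)*(q + 1)*(q^3 - q^2 - 6*q) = (q - 3)^3*(q - 2)*(q + 1)*(q^2 + 2*q) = q*(q - 3)^3*(q - 2)*(q + 1)*(q + 2)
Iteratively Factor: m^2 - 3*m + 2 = (m - 1)*(m - 2)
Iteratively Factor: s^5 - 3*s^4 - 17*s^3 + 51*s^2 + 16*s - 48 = (s - 4)*(s^4 + s^3 - 13*s^2 - s + 12) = (s - 4)*(s - 3)*(s^3 + 4*s^2 - s - 4) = (s - 4)*(s - 3)*(s + 1)*(s^2 + 3*s - 4) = (s - 4)*(s - 3)*(s + 1)*(s + 4)*(s - 1)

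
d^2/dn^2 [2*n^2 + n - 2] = 4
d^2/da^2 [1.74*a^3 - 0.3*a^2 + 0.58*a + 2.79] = 10.44*a - 0.6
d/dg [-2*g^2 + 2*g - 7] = 2 - 4*g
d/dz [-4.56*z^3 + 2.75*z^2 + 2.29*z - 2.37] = -13.68*z^2 + 5.5*z + 2.29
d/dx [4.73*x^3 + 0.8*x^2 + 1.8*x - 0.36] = 14.19*x^2 + 1.6*x + 1.8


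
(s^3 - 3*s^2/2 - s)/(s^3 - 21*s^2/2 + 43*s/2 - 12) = s*(2*s^2 - 3*s - 2)/(2*s^3 - 21*s^2 + 43*s - 24)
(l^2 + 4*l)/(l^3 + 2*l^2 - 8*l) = 1/(l - 2)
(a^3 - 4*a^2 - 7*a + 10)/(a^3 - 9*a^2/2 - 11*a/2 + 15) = 2*(a - 1)/(2*a - 3)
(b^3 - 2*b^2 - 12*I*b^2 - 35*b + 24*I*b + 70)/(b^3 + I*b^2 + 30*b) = (b^2 - b*(2 + 7*I) + 14*I)/(b*(b + 6*I))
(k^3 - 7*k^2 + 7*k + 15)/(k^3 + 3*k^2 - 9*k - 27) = (k^2 - 4*k - 5)/(k^2 + 6*k + 9)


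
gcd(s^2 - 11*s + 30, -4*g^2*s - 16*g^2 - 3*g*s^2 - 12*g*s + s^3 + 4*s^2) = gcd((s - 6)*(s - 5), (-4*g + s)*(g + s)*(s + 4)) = 1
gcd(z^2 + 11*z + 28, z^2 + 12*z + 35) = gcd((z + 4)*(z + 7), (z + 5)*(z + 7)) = z + 7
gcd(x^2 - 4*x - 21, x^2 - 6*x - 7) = x - 7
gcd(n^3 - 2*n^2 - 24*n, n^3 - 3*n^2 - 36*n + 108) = n - 6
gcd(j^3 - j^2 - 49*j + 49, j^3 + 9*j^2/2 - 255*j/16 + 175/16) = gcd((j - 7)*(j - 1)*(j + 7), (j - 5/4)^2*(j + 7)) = j + 7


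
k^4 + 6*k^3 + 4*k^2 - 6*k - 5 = (k - 1)*(k + 1)^2*(k + 5)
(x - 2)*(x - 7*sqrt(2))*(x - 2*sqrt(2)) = x^3 - 9*sqrt(2)*x^2 - 2*x^2 + 18*sqrt(2)*x + 28*x - 56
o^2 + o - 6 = (o - 2)*(o + 3)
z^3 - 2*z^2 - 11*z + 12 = (z - 4)*(z - 1)*(z + 3)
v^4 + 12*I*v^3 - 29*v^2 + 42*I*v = v*(v - I)*(v + 6*I)*(v + 7*I)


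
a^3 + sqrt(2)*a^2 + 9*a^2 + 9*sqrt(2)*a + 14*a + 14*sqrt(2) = (a + 2)*(a + 7)*(a + sqrt(2))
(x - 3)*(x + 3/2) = x^2 - 3*x/2 - 9/2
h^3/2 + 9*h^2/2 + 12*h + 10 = (h/2 + 1)*(h + 2)*(h + 5)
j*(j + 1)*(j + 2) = j^3 + 3*j^2 + 2*j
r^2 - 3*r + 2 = (r - 2)*(r - 1)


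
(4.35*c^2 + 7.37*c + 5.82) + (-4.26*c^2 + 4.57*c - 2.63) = 0.0899999999999999*c^2 + 11.94*c + 3.19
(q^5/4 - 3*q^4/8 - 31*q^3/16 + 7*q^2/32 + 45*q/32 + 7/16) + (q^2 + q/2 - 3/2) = q^5/4 - 3*q^4/8 - 31*q^3/16 + 39*q^2/32 + 61*q/32 - 17/16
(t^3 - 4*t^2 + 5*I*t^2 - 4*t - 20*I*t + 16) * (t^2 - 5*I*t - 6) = t^5 - 4*t^4 + 15*t^3 - 60*t^2 - 10*I*t^2 + 24*t + 40*I*t - 96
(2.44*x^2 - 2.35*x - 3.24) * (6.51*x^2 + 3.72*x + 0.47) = 15.8844*x^4 - 6.2217*x^3 - 28.6876*x^2 - 13.1573*x - 1.5228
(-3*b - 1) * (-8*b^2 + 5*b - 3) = 24*b^3 - 7*b^2 + 4*b + 3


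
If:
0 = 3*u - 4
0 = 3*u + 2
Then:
No Solution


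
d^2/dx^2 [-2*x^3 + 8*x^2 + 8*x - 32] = 16 - 12*x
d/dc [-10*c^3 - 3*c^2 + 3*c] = -30*c^2 - 6*c + 3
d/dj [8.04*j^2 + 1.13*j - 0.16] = 16.08*j + 1.13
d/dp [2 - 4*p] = -4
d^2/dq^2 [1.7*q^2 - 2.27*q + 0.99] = 3.40000000000000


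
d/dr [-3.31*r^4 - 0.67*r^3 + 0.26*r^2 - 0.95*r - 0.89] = -13.24*r^3 - 2.01*r^2 + 0.52*r - 0.95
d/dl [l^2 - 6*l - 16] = 2*l - 6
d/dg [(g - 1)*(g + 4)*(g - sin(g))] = -(g - 1)*(g + 4)*(cos(g) - 1) + (g - 1)*(g - sin(g)) + (g + 4)*(g - sin(g))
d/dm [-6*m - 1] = -6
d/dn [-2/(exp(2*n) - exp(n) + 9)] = (4*exp(n) - 2)*exp(n)/(exp(2*n) - exp(n) + 9)^2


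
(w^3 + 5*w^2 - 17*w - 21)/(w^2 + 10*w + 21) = (w^2 - 2*w - 3)/(w + 3)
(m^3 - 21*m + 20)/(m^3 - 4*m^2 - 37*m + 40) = (m - 4)/(m - 8)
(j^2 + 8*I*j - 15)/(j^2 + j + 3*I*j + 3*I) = (j + 5*I)/(j + 1)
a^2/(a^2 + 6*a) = a/(a + 6)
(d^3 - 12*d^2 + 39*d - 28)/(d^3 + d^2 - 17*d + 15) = (d^2 - 11*d + 28)/(d^2 + 2*d - 15)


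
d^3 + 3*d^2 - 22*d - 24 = (d - 4)*(d + 1)*(d + 6)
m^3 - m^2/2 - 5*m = m*(m - 5/2)*(m + 2)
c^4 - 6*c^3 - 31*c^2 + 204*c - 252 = (c - 7)*(c - 3)*(c - 2)*(c + 6)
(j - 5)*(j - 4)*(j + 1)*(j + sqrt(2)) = j^4 - 8*j^3 + sqrt(2)*j^3 - 8*sqrt(2)*j^2 + 11*j^2 + 11*sqrt(2)*j + 20*j + 20*sqrt(2)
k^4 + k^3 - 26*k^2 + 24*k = k*(k - 4)*(k - 1)*(k + 6)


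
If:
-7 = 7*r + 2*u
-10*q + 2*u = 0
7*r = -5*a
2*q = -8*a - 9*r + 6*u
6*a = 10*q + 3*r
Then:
No Solution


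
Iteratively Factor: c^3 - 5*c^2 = (c)*(c^2 - 5*c) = c^2*(c - 5)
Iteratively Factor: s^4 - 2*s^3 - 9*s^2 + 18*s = (s - 2)*(s^3 - 9*s) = (s - 2)*(s + 3)*(s^2 - 3*s) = s*(s - 2)*(s + 3)*(s - 3)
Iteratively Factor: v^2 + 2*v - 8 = (v + 4)*(v - 2)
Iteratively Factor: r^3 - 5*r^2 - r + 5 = (r - 5)*(r^2 - 1) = (r - 5)*(r + 1)*(r - 1)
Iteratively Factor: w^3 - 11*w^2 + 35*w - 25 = (w - 5)*(w^2 - 6*w + 5) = (w - 5)*(w - 1)*(w - 5)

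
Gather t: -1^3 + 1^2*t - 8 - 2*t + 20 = 11 - t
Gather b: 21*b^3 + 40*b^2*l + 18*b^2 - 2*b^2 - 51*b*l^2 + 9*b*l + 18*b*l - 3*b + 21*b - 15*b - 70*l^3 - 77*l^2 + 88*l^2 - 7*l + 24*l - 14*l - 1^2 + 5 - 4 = 21*b^3 + b^2*(40*l + 16) + b*(-51*l^2 + 27*l + 3) - 70*l^3 + 11*l^2 + 3*l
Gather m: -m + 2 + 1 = 3 - m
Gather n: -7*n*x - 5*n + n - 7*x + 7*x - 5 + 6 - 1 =n*(-7*x - 4)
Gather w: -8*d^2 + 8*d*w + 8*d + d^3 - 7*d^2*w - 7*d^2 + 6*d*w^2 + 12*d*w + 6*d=d^3 - 15*d^2 + 6*d*w^2 + 14*d + w*(-7*d^2 + 20*d)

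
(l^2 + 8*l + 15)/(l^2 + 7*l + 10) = (l + 3)/(l + 2)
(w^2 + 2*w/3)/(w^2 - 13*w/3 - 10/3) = w/(w - 5)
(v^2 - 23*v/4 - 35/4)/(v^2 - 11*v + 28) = (v + 5/4)/(v - 4)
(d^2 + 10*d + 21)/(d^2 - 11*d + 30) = (d^2 + 10*d + 21)/(d^2 - 11*d + 30)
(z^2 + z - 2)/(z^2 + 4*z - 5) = (z + 2)/(z + 5)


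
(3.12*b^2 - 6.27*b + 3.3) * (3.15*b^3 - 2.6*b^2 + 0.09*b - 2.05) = 9.828*b^5 - 27.8625*b^4 + 26.9778*b^3 - 15.5403*b^2 + 13.1505*b - 6.765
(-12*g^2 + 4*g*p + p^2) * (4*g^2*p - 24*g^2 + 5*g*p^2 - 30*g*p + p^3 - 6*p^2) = -48*g^4*p + 288*g^4 - 44*g^3*p^2 + 264*g^3*p + 12*g^2*p^3 - 72*g^2*p^2 + 9*g*p^4 - 54*g*p^3 + p^5 - 6*p^4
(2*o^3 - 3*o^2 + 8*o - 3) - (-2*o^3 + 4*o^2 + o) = 4*o^3 - 7*o^2 + 7*o - 3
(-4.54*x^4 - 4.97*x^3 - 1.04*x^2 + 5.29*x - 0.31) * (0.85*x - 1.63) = -3.859*x^5 + 3.1757*x^4 + 7.2171*x^3 + 6.1917*x^2 - 8.8862*x + 0.5053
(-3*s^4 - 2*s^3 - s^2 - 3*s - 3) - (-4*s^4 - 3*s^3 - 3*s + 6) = s^4 + s^3 - s^2 - 9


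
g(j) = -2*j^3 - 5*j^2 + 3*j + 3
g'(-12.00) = -741.00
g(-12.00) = 2703.00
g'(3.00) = -81.00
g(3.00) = -87.00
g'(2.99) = -80.54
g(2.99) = -86.19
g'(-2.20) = -4.04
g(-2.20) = -6.50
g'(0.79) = -8.64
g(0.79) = 1.26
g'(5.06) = -201.22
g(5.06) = -368.95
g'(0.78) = -8.45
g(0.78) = 1.35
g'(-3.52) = -36.14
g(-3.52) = 17.72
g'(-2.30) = -5.74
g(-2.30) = -6.02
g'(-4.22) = -61.65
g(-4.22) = 51.60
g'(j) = -6*j^2 - 10*j + 3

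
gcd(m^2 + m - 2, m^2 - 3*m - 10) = m + 2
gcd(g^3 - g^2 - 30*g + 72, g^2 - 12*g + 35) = 1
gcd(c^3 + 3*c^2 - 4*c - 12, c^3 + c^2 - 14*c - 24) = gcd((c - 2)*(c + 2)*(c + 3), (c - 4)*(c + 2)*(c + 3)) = c^2 + 5*c + 6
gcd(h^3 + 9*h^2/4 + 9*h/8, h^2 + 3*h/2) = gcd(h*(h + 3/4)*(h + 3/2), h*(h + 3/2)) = h^2 + 3*h/2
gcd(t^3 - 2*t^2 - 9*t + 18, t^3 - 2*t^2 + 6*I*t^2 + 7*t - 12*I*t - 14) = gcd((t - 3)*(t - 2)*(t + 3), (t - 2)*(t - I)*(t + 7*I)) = t - 2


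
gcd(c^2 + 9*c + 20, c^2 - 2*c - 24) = c + 4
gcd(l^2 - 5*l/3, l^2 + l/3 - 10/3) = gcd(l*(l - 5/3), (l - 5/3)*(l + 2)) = l - 5/3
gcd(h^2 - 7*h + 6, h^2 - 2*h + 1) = h - 1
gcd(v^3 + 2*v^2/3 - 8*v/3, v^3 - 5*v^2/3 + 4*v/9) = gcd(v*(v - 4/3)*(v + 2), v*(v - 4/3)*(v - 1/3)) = v^2 - 4*v/3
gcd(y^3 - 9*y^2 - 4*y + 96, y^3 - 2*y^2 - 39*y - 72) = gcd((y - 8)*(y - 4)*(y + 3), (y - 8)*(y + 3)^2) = y^2 - 5*y - 24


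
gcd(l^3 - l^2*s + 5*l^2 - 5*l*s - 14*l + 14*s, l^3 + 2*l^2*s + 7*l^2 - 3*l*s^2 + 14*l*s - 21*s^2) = -l^2 + l*s - 7*l + 7*s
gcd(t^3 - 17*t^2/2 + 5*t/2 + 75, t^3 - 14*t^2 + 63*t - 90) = t^2 - 11*t + 30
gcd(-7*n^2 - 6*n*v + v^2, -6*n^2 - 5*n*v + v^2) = n + v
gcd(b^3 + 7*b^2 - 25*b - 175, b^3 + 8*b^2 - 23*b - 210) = b^2 + 2*b - 35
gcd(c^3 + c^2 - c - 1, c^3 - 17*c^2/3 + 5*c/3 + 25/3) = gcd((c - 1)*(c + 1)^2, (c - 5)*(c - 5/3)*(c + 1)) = c + 1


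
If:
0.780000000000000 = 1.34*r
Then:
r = 0.58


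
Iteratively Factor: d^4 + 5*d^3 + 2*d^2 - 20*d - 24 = (d + 2)*(d^3 + 3*d^2 - 4*d - 12) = (d - 2)*(d + 2)*(d^2 + 5*d + 6) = (d - 2)*(d + 2)*(d + 3)*(d + 2)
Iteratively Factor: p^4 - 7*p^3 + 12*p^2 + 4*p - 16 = (p - 2)*(p^3 - 5*p^2 + 2*p + 8) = (p - 2)*(p + 1)*(p^2 - 6*p + 8) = (p - 2)^2*(p + 1)*(p - 4)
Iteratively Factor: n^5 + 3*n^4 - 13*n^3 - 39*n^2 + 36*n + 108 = (n + 2)*(n^4 + n^3 - 15*n^2 - 9*n + 54) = (n + 2)*(n + 3)*(n^3 - 2*n^2 - 9*n + 18) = (n - 3)*(n + 2)*(n + 3)*(n^2 + n - 6) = (n - 3)*(n - 2)*(n + 2)*(n + 3)*(n + 3)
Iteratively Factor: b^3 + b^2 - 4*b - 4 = (b - 2)*(b^2 + 3*b + 2) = (b - 2)*(b + 2)*(b + 1)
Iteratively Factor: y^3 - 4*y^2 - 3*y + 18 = (y + 2)*(y^2 - 6*y + 9) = (y - 3)*(y + 2)*(y - 3)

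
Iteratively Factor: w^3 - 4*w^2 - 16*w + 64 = (w - 4)*(w^2 - 16) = (w - 4)^2*(w + 4)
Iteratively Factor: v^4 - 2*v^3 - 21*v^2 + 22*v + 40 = (v - 5)*(v^3 + 3*v^2 - 6*v - 8) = (v - 5)*(v + 1)*(v^2 + 2*v - 8) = (v - 5)*(v - 2)*(v + 1)*(v + 4)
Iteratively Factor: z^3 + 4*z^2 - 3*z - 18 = (z + 3)*(z^2 + z - 6) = (z + 3)^2*(z - 2)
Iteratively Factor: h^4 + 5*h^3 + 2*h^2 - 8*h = (h + 2)*(h^3 + 3*h^2 - 4*h) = (h - 1)*(h + 2)*(h^2 + 4*h) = h*(h - 1)*(h + 2)*(h + 4)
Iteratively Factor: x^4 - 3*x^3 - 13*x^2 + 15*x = (x - 5)*(x^3 + 2*x^2 - 3*x) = (x - 5)*(x + 3)*(x^2 - x) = (x - 5)*(x - 1)*(x + 3)*(x)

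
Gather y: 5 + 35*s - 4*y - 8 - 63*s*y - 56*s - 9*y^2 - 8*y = -21*s - 9*y^2 + y*(-63*s - 12) - 3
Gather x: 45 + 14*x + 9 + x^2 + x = x^2 + 15*x + 54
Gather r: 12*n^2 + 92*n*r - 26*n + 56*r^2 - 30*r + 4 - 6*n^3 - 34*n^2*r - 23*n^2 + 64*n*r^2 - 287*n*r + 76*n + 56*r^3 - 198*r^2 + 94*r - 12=-6*n^3 - 11*n^2 + 50*n + 56*r^3 + r^2*(64*n - 142) + r*(-34*n^2 - 195*n + 64) - 8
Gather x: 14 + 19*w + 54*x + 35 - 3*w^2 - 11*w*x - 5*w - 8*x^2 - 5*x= -3*w^2 + 14*w - 8*x^2 + x*(49 - 11*w) + 49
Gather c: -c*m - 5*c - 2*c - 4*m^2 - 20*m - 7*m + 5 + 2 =c*(-m - 7) - 4*m^2 - 27*m + 7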